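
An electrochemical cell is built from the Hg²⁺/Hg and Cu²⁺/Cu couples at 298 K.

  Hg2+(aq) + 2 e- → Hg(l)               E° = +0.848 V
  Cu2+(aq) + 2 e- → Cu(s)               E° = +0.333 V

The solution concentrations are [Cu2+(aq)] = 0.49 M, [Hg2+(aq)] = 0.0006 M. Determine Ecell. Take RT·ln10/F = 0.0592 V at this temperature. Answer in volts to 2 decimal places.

+0.43 V

The Hg²⁺/Hg couple has the more positive E°, so it is the cathode; Cu²⁺/Cu is the anode.
The standard potential is +0.848 − (+0.333) = +0.515 V and the balanced reaction transfers n = 2 electrons.
The balanced reaction is Hg2+(aq) + Cu(s) → Hg(l) + Cu2+(aq), so Q = [Cu2+(aq)] / [Hg2+(aq)] = 817 and log Q = 2.912.
Applying E = E° − (RT ln10/nF)·log Q gives +0.515 − (0.0592/2)(2.912) = +0.43 V.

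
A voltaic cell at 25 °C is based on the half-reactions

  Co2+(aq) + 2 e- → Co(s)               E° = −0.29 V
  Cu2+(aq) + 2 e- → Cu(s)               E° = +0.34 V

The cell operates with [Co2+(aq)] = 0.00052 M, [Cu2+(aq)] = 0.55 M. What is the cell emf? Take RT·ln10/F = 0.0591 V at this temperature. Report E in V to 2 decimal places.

+0.72 V

Cu²⁺/Cu is reduced (cathode, E° = +0.34 V) and Co²⁺/Co is oxidized (anode).
The standard potential is +0.34 − (−0.29) = +0.63 V and the balanced reaction transfers n = 2 electrons.
The balanced reaction is Cu2+(aq) + Co(s) → Cu(s) + Co2+(aq), so Q = [Co2+(aq)] / [Cu2+(aq)] = 0.000945 and log Q = −3.024.
E = E° − (0.0591/n)·log Q = +0.63 − (0.0591/2)(−3.024) = +0.72 V.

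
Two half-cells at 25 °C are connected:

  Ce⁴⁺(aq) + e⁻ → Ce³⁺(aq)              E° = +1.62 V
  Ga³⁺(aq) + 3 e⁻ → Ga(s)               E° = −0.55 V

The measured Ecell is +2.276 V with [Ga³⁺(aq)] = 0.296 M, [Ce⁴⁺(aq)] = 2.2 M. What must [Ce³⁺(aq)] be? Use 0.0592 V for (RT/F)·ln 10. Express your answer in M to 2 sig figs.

With Ce⁴⁺/Ce³⁺ at the cathode and Ga³⁺/Ga at the anode, E°cell = +1.62 − (−0.55) = +2.17 V (n = 3).
Since E = E° − (0.0592/n)·log Q, log Q = n(E° − E)/0.0592 = −5.372.
The balanced reaction is 3 Ce⁴⁺(aq) + Ga(s) → 3 Ce³⁺(aq) + Ga³⁺(aq), so Q = ([Ce³⁺(aq)]^3·[Ga³⁺(aq)]) / [Ce⁴⁺(aq)]^3.
Solving for the unknown gives log [Ce³⁺(aq)] = −1.272, so [Ce³⁺(aq)] ≈ 0.053 M.

0.053 M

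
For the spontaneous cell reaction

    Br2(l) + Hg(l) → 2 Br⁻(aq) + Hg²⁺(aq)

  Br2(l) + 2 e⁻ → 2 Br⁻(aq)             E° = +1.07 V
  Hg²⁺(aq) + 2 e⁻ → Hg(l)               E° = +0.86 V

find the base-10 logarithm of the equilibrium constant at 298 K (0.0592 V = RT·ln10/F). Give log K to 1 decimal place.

log K = 7.1

The Br₂/Br⁻ couple is reduced (cathode); E°cell = +1.07 − (+0.86) = +0.21 V with n = 2.
At equilibrium E = 0, so log K = nE°cell / 0.0592 = (2)(+0.21) / 0.0592 = 7.1.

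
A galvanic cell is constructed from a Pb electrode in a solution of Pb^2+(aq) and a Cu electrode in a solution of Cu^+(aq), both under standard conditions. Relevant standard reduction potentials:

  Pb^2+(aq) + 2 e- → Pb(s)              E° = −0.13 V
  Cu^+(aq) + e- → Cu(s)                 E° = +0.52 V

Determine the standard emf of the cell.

+0.65 V

The Cu⁺/Cu couple has the higher E°, so Cu ion is reduced (cathode) and Pb is oxidized (anode).
E°cell = E°(cathode) − E°(anode) = +0.52 − (−0.13) = +0.65 V.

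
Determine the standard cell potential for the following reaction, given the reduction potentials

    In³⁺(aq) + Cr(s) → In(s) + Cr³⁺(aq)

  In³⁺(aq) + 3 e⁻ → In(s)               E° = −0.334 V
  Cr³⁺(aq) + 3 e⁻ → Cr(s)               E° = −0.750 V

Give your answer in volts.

+0.416 V

In the reaction as written, In³⁺(aq) is reduced (cathode) and Cr³⁺(aq) is produced by oxidation at the anode.
E°cell = E°(cathode) − E°(anode) = −0.334 − (−0.750) = +0.416 V.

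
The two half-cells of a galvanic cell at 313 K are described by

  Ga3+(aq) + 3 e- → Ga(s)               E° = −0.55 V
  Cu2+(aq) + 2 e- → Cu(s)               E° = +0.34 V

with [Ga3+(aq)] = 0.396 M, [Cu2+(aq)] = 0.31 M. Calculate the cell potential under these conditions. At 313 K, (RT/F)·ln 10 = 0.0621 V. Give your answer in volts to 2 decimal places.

+0.88 V

Since E°(Cu²⁺/Cu) > E°(Ga³⁺/Ga), Cu²⁺/Cu serves as the cathode.
E°cell = E°cat − E°an = +0.34 − (−0.55) = +0.89 V; n = 6.
The balanced reaction is 3 Cu2+(aq) + 2 Ga(s) → 3 Cu(s) + 2 Ga3+(aq), so Q = [Ga3+(aq)]^2 / [Cu2+(aq)]^3 = 5.26 and log Q = 0.721.
Applying E = E° − (RT ln10/nF)·log Q gives +0.89 − (0.0621/6)(0.721) = +0.88 V.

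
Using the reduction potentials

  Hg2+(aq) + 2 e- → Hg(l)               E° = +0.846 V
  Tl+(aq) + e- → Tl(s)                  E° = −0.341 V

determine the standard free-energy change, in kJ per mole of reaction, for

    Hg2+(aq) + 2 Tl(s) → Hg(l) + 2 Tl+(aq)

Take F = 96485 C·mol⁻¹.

−229 kJ/mol

In the reaction as written Hg2+(aq) is reduced, so the Hg²⁺/Hg couple is the cathode and Tl⁺/Tl is the anode.
E°cell = +0.846 − (−0.341) = +1.187 V; balancing electrons gives n = 2.
ΔG° = −nFE°cell = −(2)(96485)(+1.187) J/mol = −229 kJ/mol.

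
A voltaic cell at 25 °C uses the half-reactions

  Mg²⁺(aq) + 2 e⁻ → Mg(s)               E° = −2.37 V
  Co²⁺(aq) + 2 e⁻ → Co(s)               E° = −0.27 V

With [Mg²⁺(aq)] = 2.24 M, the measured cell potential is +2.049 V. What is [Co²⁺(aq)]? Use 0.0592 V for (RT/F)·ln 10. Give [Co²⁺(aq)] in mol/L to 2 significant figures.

0.042 M

The Co²⁺/Co couple has the larger reduction potential, so it is the cathode: E°cell = −0.27 − (−2.37) = +2.10 V and n = 2.
Rearranging E = E° − (0.0592/n)·log Q gives log Q = 2(+2.10 − (+2.049))/0.0592 = 1.723.
Balancing electrons gives Co²⁺(aq) + Mg(s) → Co(s) + Mg²⁺(aq); thus Q = [Mg²⁺(aq)] / [Co²⁺(aq)].
Isolating [Co²⁺(aq)] in Q = 10^{1.723} yields log [Co²⁺(aq)] = −1.373, i.e. 0.042 M.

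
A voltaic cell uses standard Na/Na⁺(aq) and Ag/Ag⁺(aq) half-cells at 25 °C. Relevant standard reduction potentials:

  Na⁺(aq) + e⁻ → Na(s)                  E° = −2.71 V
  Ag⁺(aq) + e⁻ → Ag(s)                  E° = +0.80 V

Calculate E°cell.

+3.51 V

The Ag⁺/Ag couple has the higher E°, so Ag ion is reduced (cathode) and Na is oxidized (anode).
E°cell = E°(cathode) − E°(anode) = +0.80 − (−2.71) = +3.51 V.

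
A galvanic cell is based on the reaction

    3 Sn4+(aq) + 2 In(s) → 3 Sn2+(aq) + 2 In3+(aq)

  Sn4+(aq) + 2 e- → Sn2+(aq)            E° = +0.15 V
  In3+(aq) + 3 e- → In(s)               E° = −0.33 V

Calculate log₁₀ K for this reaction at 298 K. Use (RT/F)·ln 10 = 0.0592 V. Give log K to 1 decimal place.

log K = 48.6

The Sn⁴⁺/Sn²⁺ couple is reduced (cathode); E°cell = +0.15 − (−0.33) = +0.48 V with n = 6.
At equilibrium E = 0, so log K = nE°cell / 0.0592 = (6)(+0.48) / 0.0592 = 48.6.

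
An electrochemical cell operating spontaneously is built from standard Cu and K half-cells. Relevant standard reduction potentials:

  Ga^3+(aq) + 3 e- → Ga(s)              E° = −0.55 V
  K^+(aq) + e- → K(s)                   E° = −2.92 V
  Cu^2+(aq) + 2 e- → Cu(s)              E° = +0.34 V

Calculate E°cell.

+3.26 V

The Cu²⁺/Cu couple has the higher E°, so Cu ion is reduced (cathode) and K is oxidized (anode).
E°cell = E°(cathode) − E°(anode) = +0.34 − (−2.92) = +3.26 V.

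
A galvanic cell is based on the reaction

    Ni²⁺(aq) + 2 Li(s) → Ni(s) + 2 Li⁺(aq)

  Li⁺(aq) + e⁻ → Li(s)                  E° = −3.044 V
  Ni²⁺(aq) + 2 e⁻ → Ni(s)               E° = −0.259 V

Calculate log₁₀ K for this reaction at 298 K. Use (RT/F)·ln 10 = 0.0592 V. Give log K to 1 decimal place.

The Ni²⁺/Ni couple is reduced (cathode); E°cell = −0.259 − (−3.044) = +2.785 V with n = 2.
At equilibrium E = 0, so log K = nE°cell / 0.0592 = (2)(+2.785) / 0.0592 = 94.1.

log K = 94.1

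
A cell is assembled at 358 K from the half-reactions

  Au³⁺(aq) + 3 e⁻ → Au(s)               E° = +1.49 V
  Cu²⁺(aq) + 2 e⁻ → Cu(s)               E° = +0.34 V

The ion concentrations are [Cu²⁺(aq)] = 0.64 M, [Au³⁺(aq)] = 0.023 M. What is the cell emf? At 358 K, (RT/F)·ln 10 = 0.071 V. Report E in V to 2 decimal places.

Since E°(Au³⁺/Au) > E°(Cu²⁺/Cu), Au³⁺/Au serves as the cathode.
The standard potential is +1.49 − (+0.34) = +1.15 V and the balanced reaction transfers n = 6 electrons.
Balancing gives 2 Au³⁺(aq) + 3 Cu(s) → 2 Au(s) + 3 Cu²⁺(aq); hence Q = [Cu²⁺(aq)]^3 / [Au³⁺(aq)]^2 = 496 (log Q = 2.695).
Applying E = E° − (RT ln10/nF)·log Q gives +1.15 − (0.071/6)(2.695) = +1.12 V.

+1.12 V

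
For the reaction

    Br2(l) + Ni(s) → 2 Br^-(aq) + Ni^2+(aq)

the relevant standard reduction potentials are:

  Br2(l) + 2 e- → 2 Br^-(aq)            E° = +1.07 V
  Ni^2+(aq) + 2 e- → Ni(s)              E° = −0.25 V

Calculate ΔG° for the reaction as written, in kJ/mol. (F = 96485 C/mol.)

−255 kJ/mol

In the reaction as written Br2(l) is reduced, so the Br₂/Br⁻ couple is the cathode and Ni²⁺/Ni is the anode.
E°cell = +1.07 − (−0.25) = +1.32 V; balancing electrons gives n = 2.
ΔG° = −nFE°cell = −(2)(96485)(+1.32) J/mol = −255 kJ/mol.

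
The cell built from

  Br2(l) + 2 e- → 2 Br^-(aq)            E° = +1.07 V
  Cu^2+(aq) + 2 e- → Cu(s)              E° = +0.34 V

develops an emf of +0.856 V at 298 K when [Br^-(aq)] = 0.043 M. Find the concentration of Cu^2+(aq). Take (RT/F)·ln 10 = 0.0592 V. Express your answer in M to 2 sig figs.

The Br₂/Br⁻ couple has the larger reduction potential, so it is the cathode: E°cell = +1.07 − (+0.34) = +0.73 V and n = 2.
Rearranging E = E° − (0.0592/n)·log Q gives log Q = 2(+0.73 − (+0.856))/0.0592 = −4.257.
The balanced reaction is Br2(l) + Cu(s) → 2 Br^-(aq) + Cu^2+(aq), so Q = [Br^-(aq)]^2·[Cu^2+(aq)].
Solving for the unknown gives log [Cu^2+(aq)] = −1.524, so [Cu^2+(aq)] ≈ 0.030 M.

0.030 M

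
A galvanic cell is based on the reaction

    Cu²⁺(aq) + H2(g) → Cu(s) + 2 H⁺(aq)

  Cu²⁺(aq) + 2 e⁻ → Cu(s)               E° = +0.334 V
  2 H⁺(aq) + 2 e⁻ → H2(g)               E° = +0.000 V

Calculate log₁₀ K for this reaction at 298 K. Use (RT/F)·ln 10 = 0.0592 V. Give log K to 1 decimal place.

log K = 11.3

The Cu²⁺/Cu couple is reduced (cathode); E°cell = +0.334 − (+0.000) = +0.334 V with n = 2.
At equilibrium E = 0, so log K = nE°cell / 0.0592 = (2)(+0.334) / 0.0592 = 11.3.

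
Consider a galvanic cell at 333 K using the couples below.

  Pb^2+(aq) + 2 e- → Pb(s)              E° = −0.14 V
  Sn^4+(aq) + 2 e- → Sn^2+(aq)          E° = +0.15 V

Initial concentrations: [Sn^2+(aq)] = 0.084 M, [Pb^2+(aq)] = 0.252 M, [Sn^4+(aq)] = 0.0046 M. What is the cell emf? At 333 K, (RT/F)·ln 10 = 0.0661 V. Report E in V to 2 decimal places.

+0.27 V

Since E°(Sn⁴⁺/Sn²⁺) > E°(Pb²⁺/Pb), Sn⁴⁺/Sn²⁺ serves as the cathode.
The standard potential is +0.15 − (−0.14) = +0.29 V and the balanced reaction transfers n = 2 electrons.
The balanced reaction is Sn^4+(aq) + Pb(s) → Sn^2+(aq) + Pb^2+(aq), so Q = ([Sn^2+(aq)]·[Pb^2+(aq)]) / [Sn^4+(aq)] = 4.6 and log Q = 0.663.
E = E° − (0.0661/n)·log Q = +0.29 − (0.0661/2)(0.663) = +0.27 V.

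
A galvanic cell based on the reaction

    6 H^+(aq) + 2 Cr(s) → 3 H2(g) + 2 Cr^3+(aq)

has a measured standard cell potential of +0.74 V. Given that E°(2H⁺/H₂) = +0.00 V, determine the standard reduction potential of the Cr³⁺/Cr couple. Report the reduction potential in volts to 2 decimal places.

In the reaction as written the 2H⁺/H₂ couple is reduced (cathode) and Cr³⁺/Cr is oxidized (anode), so E°cell = E°(2H⁺/H₂) − E°(Cr³⁺/Cr).
E°(Cr³⁺/Cr) = E°(cathode) − E°cell = +0.00 − (+0.74) = −0.74 V.

−0.74 V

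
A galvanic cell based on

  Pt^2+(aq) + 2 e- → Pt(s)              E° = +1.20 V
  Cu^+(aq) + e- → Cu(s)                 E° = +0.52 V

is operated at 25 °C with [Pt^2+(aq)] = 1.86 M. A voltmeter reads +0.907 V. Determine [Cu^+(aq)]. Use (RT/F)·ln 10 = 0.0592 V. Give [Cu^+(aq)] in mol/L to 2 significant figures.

0.00020 M

With Pt²⁺/Pt at the cathode and Cu⁺/Cu at the anode, E°cell = +1.20 − (+0.52) = +0.68 V (n = 2).
Since E = E° − (0.0592/n)·log Q, log Q = n(E° − E)/0.0592 = −7.669.
For Pt^2+(aq) + 2 Cu(s) → Pt(s) + 2 Cu^+(aq), the reaction quotient is Q = [Cu^+(aq)]^2 / [Pt^2+(aq)].
Isolating [Cu^+(aq)] in Q = 10^{−7.669} yields log [Cu^+(aq)] = −3.700, i.e. 0.00020 M.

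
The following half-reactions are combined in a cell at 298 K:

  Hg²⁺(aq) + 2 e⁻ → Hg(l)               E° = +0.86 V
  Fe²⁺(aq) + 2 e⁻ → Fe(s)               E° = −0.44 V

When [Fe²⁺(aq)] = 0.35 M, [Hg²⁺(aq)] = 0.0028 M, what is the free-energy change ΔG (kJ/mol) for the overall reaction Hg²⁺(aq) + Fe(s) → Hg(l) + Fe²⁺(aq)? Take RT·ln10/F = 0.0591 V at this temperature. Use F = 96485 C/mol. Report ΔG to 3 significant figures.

−239 kJ/mol

The standard cell potential is +0.86 − (−0.44) = +1.30 V, with n = 2 electrons in the balanced equation.
Here Q = [Fe²⁺(aq)] / [Hg²⁺(aq)] = 125 (log Q = 2.097), giving E = +1.30 − (0.0591/2)·(2.097) = +1.2380 V.
ΔG = −nFE = −(2)(96485)(+1.2380) J/mol = −239 kJ/mol.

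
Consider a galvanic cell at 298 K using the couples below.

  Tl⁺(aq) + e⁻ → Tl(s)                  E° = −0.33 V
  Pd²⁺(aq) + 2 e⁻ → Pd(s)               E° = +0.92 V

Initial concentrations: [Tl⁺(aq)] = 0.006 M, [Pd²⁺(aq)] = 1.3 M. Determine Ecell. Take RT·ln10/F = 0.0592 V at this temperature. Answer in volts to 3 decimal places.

+1.385 V

The Pd²⁺/Pd couple has the more positive E°, so it is the cathode; Tl⁺/Tl is the anode.
E°cell = E°cat − E°an = +0.92 − (−0.33) = +1.25 V; n = 2.
For the overall reaction Pd²⁺(aq) + 2 Tl(s) → Pd(s) + 2 Tl⁺(aq), Q = [Tl⁺(aq)]^2 / [Pd²⁺(aq)] = 2.77×10^−5, giving log Q = −4.558.
Applying E = E° − (RT ln10/nF)·log Q gives +1.25 − (0.0592/2)(−4.558) = +1.385 V.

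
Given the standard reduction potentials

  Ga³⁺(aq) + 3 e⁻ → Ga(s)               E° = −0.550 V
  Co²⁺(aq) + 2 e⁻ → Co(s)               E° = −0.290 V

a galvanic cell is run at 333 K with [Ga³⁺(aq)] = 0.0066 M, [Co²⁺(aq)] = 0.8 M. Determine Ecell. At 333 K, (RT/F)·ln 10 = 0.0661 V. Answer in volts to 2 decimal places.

Co²⁺/Co is reduced (cathode, E° = −0.290 V) and Ga³⁺/Ga is oxidized (anode).
The standard potential is −0.290 − (−0.550) = +0.260 V and the balanced reaction transfers n = 6 electrons.
The balanced reaction is 3 Co²⁺(aq) + 2 Ga(s) → 3 Co(s) + 2 Ga³⁺(aq), so Q = [Ga³⁺(aq)]^2 / [Co²⁺(aq)]^3 = 8.51×10^−5 and log Q = −4.070.
Applying E = E° − (RT ln10/nF)·log Q gives +0.260 − (0.0661/6)(−4.070) = +0.30 V.

+0.30 V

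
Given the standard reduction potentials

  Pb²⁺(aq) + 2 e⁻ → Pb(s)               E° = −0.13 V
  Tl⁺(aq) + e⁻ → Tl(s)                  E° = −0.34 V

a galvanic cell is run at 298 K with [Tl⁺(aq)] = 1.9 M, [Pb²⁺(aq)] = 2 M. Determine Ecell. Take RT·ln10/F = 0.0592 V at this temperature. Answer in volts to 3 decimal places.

+0.202 V

Since E°(Pb²⁺/Pb) > E°(Tl⁺/Tl), Pb²⁺/Pb serves as the cathode.
The standard potential is −0.13 − (−0.34) = +0.21 V and the balanced reaction transfers n = 2 electrons.
Balancing gives Pb²⁺(aq) + 2 Tl(s) → Pb(s) + 2 Tl⁺(aq); hence Q = [Tl⁺(aq)]^2 / [Pb²⁺(aq)] = 1.8 (log Q = 0.256).
By the Nernst equation, E = +0.21 − (0.0592/2)·(0.256) = +0.202 V.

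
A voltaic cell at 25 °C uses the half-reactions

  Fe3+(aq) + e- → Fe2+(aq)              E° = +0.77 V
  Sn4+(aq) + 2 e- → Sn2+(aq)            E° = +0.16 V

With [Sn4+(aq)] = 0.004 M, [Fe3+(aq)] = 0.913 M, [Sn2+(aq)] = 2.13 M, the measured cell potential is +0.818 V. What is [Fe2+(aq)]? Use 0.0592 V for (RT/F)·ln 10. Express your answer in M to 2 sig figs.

With Fe³⁺/Fe²⁺ at the cathode and Sn⁴⁺/Sn²⁺ at the anode, E°cell = +0.77 − (+0.16) = +0.61 V (n = 2).
From the Nernst equation, log Q = n(E° − E)/0.0592 = 2·(+0.61 − (+0.818))/0.0592 = −7.027.
Balancing electrons gives 2 Fe3+(aq) + Sn2+(aq) → 2 Fe2+(aq) + Sn4+(aq); thus Q = ([Fe2+(aq)]^2·[Sn4+(aq)]) / ([Fe3+(aq)]^2·[Sn2+(aq)]).
Isolating [Fe2+(aq)] in Q = 10^{−7.027} yields log [Fe2+(aq)] = −2.190, i.e. 0.0065 M.

0.0065 M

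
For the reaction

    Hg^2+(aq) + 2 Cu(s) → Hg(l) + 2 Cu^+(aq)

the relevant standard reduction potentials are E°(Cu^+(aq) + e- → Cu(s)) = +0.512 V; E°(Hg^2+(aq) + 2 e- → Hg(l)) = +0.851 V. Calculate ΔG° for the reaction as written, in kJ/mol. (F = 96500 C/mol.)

In the reaction as written Hg^2+(aq) is reduced, so the Hg²⁺/Hg couple is the cathode and Cu⁺/Cu is the anode.
E°cell = +0.851 − (+0.512) = +0.339 V; balancing electrons gives n = 2.
ΔG° = −nFE°cell = −(2)(96500)(+0.339) J/mol = −65.4 kJ/mol.

−65.4 kJ/mol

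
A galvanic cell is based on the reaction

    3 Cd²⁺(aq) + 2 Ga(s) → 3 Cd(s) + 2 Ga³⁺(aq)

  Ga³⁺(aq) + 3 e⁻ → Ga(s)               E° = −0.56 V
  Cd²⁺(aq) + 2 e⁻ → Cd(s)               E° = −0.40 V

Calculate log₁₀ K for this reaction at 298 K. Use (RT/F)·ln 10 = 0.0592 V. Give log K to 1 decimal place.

log K = 16.2

The Cd²⁺/Cd couple is reduced (cathode); E°cell = −0.40 − (−0.56) = +0.16 V with n = 6.
At equilibrium E = 0, so log K = nE°cell / 0.0592 = (6)(+0.16) / 0.0592 = 16.2.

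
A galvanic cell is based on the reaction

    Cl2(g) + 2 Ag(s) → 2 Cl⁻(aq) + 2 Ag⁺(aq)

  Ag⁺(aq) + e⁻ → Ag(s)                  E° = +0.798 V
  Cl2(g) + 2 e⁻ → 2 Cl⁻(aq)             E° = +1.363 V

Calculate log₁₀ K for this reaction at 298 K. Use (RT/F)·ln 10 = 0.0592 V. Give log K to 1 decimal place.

log K = 19.1

The Cl₂/Cl⁻ couple is reduced (cathode); E°cell = +1.363 − (+0.798) = +0.565 V with n = 2.
At equilibrium E = 0, so log K = nE°cell / 0.0592 = (2)(+0.565) / 0.0592 = 19.1.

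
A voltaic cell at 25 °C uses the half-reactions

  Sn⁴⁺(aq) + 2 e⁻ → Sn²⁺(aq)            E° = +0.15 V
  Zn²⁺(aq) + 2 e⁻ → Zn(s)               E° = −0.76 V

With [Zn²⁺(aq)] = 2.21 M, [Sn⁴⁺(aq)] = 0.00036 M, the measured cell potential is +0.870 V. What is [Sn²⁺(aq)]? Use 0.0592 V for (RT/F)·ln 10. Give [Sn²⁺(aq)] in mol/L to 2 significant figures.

0.0037 M

The Sn⁴⁺/Sn²⁺ couple has the larger reduction potential, so it is the cathode: E°cell = +0.15 − (−0.76) = +0.91 V and n = 2.
Rearranging E = E° − (0.0592/n)·log Q gives log Q = 2(+0.91 − (+0.870))/0.0592 = 1.351.
For Sn⁴⁺(aq) + Zn(s) → Sn²⁺(aq) + Zn²⁺(aq), the reaction quotient is Q = ([Sn²⁺(aq)]·[Zn²⁺(aq)]) / [Sn⁴⁺(aq)].
Solving for the unknown gives log [Sn²⁺(aq)] = −2.437, so [Sn²⁺(aq)] ≈ 0.0037 M.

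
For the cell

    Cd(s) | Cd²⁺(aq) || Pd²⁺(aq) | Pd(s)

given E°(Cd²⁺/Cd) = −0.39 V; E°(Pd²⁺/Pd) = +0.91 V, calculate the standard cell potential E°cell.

+1.30 V

By convention the left-hand electrode in cell notation is the anode (oxidation) and the right-hand electrode is the cathode (reduction).
E°cell = E°(right) − E°(left) = +0.91 − (−0.39) = +1.30 V.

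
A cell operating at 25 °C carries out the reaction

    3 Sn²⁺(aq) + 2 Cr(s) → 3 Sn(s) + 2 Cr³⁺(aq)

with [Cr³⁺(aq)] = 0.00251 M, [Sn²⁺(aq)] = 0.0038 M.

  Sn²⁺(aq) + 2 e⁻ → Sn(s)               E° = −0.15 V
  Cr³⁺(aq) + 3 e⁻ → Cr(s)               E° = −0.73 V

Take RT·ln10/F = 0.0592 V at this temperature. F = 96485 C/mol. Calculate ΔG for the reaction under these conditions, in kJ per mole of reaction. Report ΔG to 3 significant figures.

−324 kJ/mol

With Sn²⁺/Sn reduced at the cathode, E°cell = −0.15 − (−0.73) = +0.58 V and n = 6.
The reaction quotient is [Cr³⁺(aq)]^2 / [Sn²⁺(aq)]^3 = 115; by Nernst, E = +0.58 − (0.0592/6)(2.060) = +0.5597 V.
ΔG = −nFE = −(6)(96485)(+0.5597) J/mol = −324 kJ/mol.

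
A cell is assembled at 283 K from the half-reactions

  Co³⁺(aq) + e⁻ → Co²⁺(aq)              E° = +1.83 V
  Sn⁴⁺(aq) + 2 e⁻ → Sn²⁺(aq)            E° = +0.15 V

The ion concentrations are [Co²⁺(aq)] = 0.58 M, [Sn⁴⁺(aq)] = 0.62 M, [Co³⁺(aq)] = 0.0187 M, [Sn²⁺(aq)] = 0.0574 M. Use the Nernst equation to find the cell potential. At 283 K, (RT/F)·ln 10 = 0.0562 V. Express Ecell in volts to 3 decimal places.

Since E°(Co³⁺/Co²⁺) > E°(Sn⁴⁺/Sn²⁺), Co³⁺/Co²⁺ serves as the cathode.
E°cell = E°cat − E°an = +1.83 − (+0.15) = +1.68 V; n = 2.
Balancing gives 2 Co³⁺(aq) + Sn²⁺(aq) → 2 Co²⁺(aq) + Sn⁴⁺(aq); hence Q = ([Co²⁺(aq)]^2·[Sn⁴⁺(aq)]) / ([Co³⁺(aq)]^2·[Sn²⁺(aq)]) = 1.04×10^4 (log Q = 4.017).
By the Nernst equation, E = +1.68 − (0.0562/2)·(4.017) = +1.567 V.

+1.567 V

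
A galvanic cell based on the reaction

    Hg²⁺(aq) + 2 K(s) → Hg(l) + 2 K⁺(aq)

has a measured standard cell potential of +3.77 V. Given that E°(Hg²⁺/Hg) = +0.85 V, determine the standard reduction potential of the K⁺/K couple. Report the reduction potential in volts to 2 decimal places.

In the reaction as written the Hg²⁺/Hg couple is reduced (cathode) and K⁺/K is oxidized (anode), so E°cell = E°(Hg²⁺/Hg) − E°(K⁺/K).
E°(K⁺/K) = E°(cathode) − E°cell = +0.85 − (+3.77) = −2.92 V.

−2.92 V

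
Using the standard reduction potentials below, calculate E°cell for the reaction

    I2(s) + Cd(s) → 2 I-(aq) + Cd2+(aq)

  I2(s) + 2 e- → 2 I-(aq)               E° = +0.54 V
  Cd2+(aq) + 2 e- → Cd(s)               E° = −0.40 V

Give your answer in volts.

In the reaction as written, I2(s) is reduced (cathode) and Cd2+(aq) is produced by oxidation at the anode.
E°cell = E°(cathode) − E°(anode) = +0.54 − (−0.40) = +0.94 V.
The positive value indicates the reaction is spontaneous as written.

+0.94 V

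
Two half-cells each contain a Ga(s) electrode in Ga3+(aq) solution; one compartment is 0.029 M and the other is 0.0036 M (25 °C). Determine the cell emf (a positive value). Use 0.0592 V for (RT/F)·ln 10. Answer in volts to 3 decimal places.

For a concentration cell E°cell = 0, since both electrodes use the same couple.
The compartment with the higher Ga3+(aq) concentration (0.029 M) acts as the cathode; ions are reduced there and produced at the dilute (0.0036 M) anode.
With n = 3, Ecell = −(0.0592/3)·log([dilute]/[conc]) = −(0.0592/3)·log(0.0036/0.029) = +0.018 V.

0.018 V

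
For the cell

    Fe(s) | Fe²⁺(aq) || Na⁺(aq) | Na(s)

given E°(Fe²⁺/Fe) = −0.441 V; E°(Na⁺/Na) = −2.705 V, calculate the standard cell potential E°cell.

−2.264 V

By convention the left-hand electrode in cell notation is the anode (oxidation) and the right-hand electrode is the cathode (reduction).
E°cell = E°(right) − E°(left) = −2.705 − (−0.441) = −2.264 V.
The negative sign shows that, as written, the cell would require an external voltage to drive the reaction.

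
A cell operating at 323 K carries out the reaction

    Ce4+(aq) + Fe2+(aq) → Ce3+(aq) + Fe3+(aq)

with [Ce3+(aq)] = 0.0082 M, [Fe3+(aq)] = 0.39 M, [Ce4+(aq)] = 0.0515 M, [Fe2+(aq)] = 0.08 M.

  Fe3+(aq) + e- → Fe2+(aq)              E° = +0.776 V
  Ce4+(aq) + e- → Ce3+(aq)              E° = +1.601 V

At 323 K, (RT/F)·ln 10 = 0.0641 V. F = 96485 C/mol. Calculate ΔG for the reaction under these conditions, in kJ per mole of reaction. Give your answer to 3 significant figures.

−80.3 kJ/mol

E°cell = +1.601 − (+0.776) = +0.825 V; the balanced reaction transfers n = 1 electron.
Here Q = ([Ce3+(aq)]·[Fe3+(aq)]) / ([Ce4+(aq)]·[Fe2+(aq)]) = 0.776 (log Q = −0.110), giving E = +0.825 − (0.0641/1)·(−0.110) = +0.8321 V.
ΔG = −nFE = −(1)(96485)(+0.8321) J/mol = −80.3 kJ/mol.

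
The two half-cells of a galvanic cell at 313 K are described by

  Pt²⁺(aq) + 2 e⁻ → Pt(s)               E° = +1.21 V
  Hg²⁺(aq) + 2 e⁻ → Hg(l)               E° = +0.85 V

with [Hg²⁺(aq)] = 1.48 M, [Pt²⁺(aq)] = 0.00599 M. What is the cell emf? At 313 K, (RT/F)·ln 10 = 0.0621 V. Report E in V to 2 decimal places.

Since E°(Pt²⁺/Pt) > E°(Hg²⁺/Hg), Pt²⁺/Pt serves as the cathode.
E°cell = E°cat − E°an = +1.21 − (+0.85) = +0.36 V; n = 2.
For the overall reaction Pt²⁺(aq) + Hg(l) → Pt(s) + Hg²⁺(aq), Q = [Hg²⁺(aq)] / [Pt²⁺(aq)] = 247, giving log Q = 2.393.
Applying E = E° − (RT ln10/nF)·log Q gives +0.36 − (0.0621/2)(2.393) = +0.29 V.

+0.29 V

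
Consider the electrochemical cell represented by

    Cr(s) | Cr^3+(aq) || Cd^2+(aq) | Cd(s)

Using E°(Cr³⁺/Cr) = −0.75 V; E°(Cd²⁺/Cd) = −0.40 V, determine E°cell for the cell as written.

+0.35 V

By convention the left-hand electrode in cell notation is the anode (oxidation) and the right-hand electrode is the cathode (reduction).
E°cell = E°(right) − E°(left) = −0.40 − (−0.75) = +0.35 V.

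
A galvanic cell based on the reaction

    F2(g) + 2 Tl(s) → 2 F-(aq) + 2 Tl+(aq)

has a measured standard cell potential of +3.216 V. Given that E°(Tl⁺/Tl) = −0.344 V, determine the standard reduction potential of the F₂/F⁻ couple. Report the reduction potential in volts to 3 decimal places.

+2.872 V

In the reaction as written the F₂/F⁻ couple is reduced (cathode) and Tl⁺/Tl is oxidized (anode), so E°cell = E°(F₂/F⁻) − E°(Tl⁺/Tl).
E°(F₂/F⁻) = E°cell + E°(anode) = +3.216 + (−0.344) = +2.872 V.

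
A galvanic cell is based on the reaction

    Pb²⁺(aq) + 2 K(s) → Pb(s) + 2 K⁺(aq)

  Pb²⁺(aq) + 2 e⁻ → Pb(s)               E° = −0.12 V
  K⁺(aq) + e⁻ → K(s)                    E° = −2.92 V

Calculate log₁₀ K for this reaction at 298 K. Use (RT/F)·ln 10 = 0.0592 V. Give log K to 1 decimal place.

The Pb²⁺/Pb couple is reduced (cathode); E°cell = −0.12 − (−2.92) = +2.80 V with n = 2.
At equilibrium E = 0, so log K = nE°cell / 0.0592 = (2)(+2.80) / 0.0592 = 94.6.

log K = 94.6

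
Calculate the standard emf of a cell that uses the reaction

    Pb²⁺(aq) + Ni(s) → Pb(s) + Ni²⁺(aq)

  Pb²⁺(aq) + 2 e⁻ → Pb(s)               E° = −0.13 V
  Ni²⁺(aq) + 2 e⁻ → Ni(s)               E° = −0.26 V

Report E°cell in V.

+0.13 V

Pb²⁺(aq) gains electrons, so the Pb²⁺/Pb couple is the cathode; the Ni²⁺/Ni couple is the anode.
E°cell = E°(cathode) − E°(anode) = −0.13 − (−0.26) = +0.13 V.
The positive value indicates the reaction is spontaneous as written.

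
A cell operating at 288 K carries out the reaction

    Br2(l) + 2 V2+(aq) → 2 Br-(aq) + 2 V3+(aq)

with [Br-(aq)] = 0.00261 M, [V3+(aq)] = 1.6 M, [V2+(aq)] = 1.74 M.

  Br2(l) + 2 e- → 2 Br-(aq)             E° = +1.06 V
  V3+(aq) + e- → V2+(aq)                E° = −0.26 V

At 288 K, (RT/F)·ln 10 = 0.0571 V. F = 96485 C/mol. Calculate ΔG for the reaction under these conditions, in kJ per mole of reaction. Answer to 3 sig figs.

E°cell = +1.06 − (−0.26) = +1.32 V; the balanced reaction transfers n = 2 electrons.
The reaction quotient is ([Br-(aq)]^2·[V3+(aq)]^2) / [V2+(aq)]^2 = 5.76×10^−6; by Nernst, E = +1.32 − (0.0571/2)(−5.240) = +1.4696 V.
ΔG = −nFE = −(2)(96485)(+1.4696) J/mol = −284 kJ/mol.

−284 kJ/mol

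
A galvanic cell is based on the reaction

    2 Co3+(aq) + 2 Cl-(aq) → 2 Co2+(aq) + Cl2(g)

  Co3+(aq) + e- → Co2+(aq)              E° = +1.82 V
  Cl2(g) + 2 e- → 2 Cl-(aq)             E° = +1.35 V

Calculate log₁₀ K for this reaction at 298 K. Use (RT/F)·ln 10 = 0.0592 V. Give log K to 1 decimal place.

The Co³⁺/Co²⁺ couple is reduced (cathode); E°cell = +1.82 − (+1.35) = +0.47 V with n = 2.
At equilibrium E = 0, so log K = nE°cell / 0.0592 = (2)(+0.47) / 0.0592 = 15.9.

log K = 15.9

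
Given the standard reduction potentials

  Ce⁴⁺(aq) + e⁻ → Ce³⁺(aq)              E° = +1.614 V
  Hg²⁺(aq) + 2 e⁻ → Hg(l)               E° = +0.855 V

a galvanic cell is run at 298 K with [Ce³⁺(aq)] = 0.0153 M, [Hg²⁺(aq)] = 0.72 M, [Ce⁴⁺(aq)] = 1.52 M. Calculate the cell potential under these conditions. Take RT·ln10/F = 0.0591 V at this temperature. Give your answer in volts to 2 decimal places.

Since E°(Ce⁴⁺/Ce³⁺) > E°(Hg²⁺/Hg), Ce⁴⁺/Ce³⁺ serves as the cathode.
The standard potential is +1.614 − (+0.855) = +0.759 V and the balanced reaction transfers n = 2 electrons.
The balanced reaction is 2 Ce⁴⁺(aq) + Hg(l) → 2 Ce³⁺(aq) + Hg²⁺(aq), so Q = ([Ce³⁺(aq)]^2·[Hg²⁺(aq)]) / [Ce⁴⁺(aq)]^2 = 7.3×10^−5 and log Q = −4.137.
Applying E = E° − (RT ln10/nF)·log Q gives +0.759 − (0.0591/2)(−4.137) = +0.88 V.

+0.88 V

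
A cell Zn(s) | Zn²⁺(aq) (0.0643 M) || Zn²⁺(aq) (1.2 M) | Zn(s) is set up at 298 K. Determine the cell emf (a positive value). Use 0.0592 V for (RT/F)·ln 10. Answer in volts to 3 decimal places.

For a concentration cell E°cell = 0, since both electrodes use the same couple.
The compartment with the higher Zn²⁺(aq) concentration (1.2 M) acts as the cathode; ions are reduced there and produced at the dilute (0.0643 M) anode.
With n = 2, Ecell = −(0.0592/2)·log([dilute]/[conc]) = −(0.0592/2)·log(0.0643/1.2) = +0.038 V.

0.038 V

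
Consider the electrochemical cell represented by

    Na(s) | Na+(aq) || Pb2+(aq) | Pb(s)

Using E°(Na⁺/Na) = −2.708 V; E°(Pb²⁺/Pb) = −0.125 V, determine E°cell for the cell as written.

By convention the left-hand electrode in cell notation is the anode (oxidation) and the right-hand electrode is the cathode (reduction).
E°cell = E°(right) − E°(left) = −0.125 − (−2.708) = +2.583 V.

+2.583 V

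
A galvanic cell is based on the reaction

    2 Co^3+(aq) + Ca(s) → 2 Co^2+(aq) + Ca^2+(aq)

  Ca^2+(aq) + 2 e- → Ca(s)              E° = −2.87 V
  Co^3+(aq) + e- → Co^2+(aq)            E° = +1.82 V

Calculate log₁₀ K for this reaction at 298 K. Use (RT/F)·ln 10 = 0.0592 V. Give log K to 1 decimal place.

The Co³⁺/Co²⁺ couple is reduced (cathode); E°cell = +1.82 − (−2.87) = +4.69 V with n = 2.
At equilibrium E = 0, so log K = nE°cell / 0.0592 = (2)(+4.69) / 0.0592 = 158.4.

log K = 158.4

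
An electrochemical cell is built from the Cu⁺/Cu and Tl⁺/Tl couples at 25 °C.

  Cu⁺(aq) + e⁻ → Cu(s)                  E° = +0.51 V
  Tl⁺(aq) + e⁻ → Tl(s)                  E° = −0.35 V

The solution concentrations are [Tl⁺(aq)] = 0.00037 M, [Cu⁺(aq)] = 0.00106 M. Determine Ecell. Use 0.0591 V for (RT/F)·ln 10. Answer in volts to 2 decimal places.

+0.89 V

Since E°(Cu⁺/Cu) > E°(Tl⁺/Tl), Cu⁺/Cu serves as the cathode.
E°cell = +0.51 − (−0.35) = +0.86 V, with n = 1 electron transferred.
The balanced reaction is Cu⁺(aq) + Tl(s) → Cu(s) + Tl⁺(aq), so Q = [Tl⁺(aq)] / [Cu⁺(aq)] = 0.349 and log Q = −0.457.
Applying E = E° − (RT ln10/nF)·log Q gives +0.86 − (0.0591/1)(−0.457) = +0.89 V.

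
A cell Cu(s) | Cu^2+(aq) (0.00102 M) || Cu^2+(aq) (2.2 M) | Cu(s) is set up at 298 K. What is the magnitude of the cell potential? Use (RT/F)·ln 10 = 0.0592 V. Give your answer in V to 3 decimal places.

0.099 V

For a concentration cell E°cell = 0, since both electrodes use the same couple.
The compartment with the higher Cu^2+(aq) concentration (2.2 M) acts as the cathode; ions are reduced there and produced at the dilute (0.00102 M) anode.
With n = 2, Ecell = −(0.0592/2)·log([dilute]/[conc]) = −(0.0592/2)·log(0.00102/2.2) = +0.099 V.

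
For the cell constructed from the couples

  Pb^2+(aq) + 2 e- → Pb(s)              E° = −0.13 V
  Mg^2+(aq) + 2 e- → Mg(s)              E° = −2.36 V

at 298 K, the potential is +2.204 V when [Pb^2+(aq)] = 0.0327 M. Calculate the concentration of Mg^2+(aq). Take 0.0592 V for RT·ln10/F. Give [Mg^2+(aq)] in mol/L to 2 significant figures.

0.25 M

Pb²⁺/Pb is the cathode (higher E°); E°cell = −0.13 − (−2.36) = +2.23 V with n = 2.
Rearranging E = E° − (0.0592/n)·log Q gives log Q = 2(+2.23 − (+2.204))/0.0592 = 0.878.
Balancing electrons gives Pb^2+(aq) + Mg(s) → Pb(s) + Mg^2+(aq); thus Q = [Mg^2+(aq)] / [Pb^2+(aq)].
Solving for the unknown gives log [Mg^2+(aq)] = −0.607, so [Mg^2+(aq)] ≈ 0.25 M.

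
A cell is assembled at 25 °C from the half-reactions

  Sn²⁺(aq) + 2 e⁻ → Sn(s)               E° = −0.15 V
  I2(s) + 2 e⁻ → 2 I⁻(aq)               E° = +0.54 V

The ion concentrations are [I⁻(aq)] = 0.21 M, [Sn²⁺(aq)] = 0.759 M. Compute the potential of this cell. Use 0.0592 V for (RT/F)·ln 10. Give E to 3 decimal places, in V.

Since E°(I₂/I⁻) > E°(Sn²⁺/Sn), I₂/I⁻ serves as the cathode.
E°cell = +0.54 − (−0.15) = +0.69 V, with n = 2 electrons transferred.
For the overall reaction I2(s) + Sn(s) → 2 I⁻(aq) + Sn²⁺(aq), Q = [I⁻(aq)]^2·[Sn²⁺(aq)] = 0.0335, giving log Q = −1.475.
By the Nernst equation, E = +0.69 − (0.0592/2)·(−1.475) = +0.734 V.

+0.734 V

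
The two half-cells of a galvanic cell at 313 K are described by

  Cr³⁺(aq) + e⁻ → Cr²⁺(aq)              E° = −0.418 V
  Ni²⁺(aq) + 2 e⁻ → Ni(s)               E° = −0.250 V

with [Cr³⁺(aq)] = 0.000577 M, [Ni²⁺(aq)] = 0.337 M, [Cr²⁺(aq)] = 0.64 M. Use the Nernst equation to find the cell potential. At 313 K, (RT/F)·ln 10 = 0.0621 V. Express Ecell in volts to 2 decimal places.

Since E°(Ni²⁺/Ni) > E°(Cr³⁺/Cr²⁺), Ni²⁺/Ni serves as the cathode.
E°cell = −0.250 − (−0.418) = +0.168 V, with n = 2 electrons transferred.
For the overall reaction Ni²⁺(aq) + 2 Cr²⁺(aq) → Ni(s) + 2 Cr³⁺(aq), Q = [Cr³⁺(aq)]^2 / ([Ni²⁺(aq)]·[Cr²⁺(aq)]^2) = 2.41×10^−6, giving log Q = −5.618.
Applying E = E° − (RT ln10/nF)·log Q gives +0.168 − (0.0621/2)(−5.618) = +0.34 V.

+0.34 V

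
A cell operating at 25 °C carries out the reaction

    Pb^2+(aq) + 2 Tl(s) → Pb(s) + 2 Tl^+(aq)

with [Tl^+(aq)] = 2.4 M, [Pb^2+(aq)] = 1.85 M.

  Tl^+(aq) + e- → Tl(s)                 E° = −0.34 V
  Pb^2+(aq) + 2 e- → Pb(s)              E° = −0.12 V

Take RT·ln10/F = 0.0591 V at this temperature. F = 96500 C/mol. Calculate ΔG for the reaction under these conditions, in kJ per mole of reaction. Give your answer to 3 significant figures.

−39.6 kJ/mol

With Pb²⁺/Pb reduced at the cathode, E°cell = −0.12 − (−0.34) = +0.22 V and n = 2.
The reaction quotient is [Tl^+(aq)]^2 / [Pb^2+(aq)] = 3.11; by Nernst, E = +0.22 − (0.0591/2)(0.493) = +0.2054 V.
Then ΔG = −nFE = −2 × 96500 × +0.2054 J/mol = −39.6 kJ/mol.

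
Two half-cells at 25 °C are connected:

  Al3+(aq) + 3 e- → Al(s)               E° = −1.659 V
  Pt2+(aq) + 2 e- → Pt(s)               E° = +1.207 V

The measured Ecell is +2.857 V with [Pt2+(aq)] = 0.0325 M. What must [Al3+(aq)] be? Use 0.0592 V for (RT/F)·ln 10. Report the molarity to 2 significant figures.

0.017 M

Pt²⁺/Pt is the cathode (higher E°); E°cell = +1.207 − (−1.659) = +2.866 V with n = 6.
From the Nernst equation, log Q = n(E° − E)/0.0592 = 6·(+2.866 − (+2.857))/0.0592 = 0.912.
The balanced reaction is 3 Pt2+(aq) + 2 Al(s) → 3 Pt(s) + 2 Al3+(aq), so Q = [Al3+(aq)]^2 / [Pt2+(aq)]^3.
Solving for the unknown gives log [Al3+(aq)] = −1.776, so [Al3+(aq)] ≈ 0.017 M.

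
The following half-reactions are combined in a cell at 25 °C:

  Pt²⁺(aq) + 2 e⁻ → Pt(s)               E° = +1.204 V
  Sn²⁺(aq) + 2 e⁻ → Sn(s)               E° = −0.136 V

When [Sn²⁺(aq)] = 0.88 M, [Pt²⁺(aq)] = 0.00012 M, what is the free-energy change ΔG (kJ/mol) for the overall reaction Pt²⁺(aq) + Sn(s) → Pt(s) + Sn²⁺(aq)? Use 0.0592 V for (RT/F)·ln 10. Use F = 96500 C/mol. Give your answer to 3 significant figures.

The standard cell potential is +1.204 − (−0.136) = +1.340 V, with n = 2 electrons in the balanced equation.
The reaction quotient is [Sn²⁺(aq)] / [Pt²⁺(aq)] = 7.33×10^3; by Nernst, E = +1.340 − (0.0592/2)(3.865) = +1.2256 V.
ΔG = −nFE = −(2)(96500)(+1.2256) J/mol = −237 kJ/mol.

−237 kJ/mol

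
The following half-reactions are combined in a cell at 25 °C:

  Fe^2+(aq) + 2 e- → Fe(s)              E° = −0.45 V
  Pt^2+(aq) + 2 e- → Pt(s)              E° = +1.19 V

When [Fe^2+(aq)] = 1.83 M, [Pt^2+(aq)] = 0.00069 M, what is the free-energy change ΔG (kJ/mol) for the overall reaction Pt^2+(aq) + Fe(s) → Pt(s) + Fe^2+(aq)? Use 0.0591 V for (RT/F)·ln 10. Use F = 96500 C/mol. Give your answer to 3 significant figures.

−297 kJ/mol

E°cell = +1.19 − (−0.45) = +1.64 V; the balanced reaction transfers n = 2 electrons.
Here Q = [Fe^2+(aq)] / [Pt^2+(aq)] = 2.65×10^3 (log Q = 3.424), giving E = +1.64 − (0.0591/2)·(3.424) = +1.5388 V.
Then ΔG = −nFE = −2 × 96500 × +1.5388 J/mol = −297 kJ/mol.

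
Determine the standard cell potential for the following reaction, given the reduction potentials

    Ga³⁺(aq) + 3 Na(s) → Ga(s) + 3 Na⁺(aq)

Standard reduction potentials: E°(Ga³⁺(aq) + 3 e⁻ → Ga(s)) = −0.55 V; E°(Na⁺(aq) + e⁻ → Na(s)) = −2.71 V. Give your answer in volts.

Ga³⁺(aq) gains electrons, so the Ga³⁺/Ga couple is the cathode; the Na⁺/Na couple is the anode.
E°cell = E°(cathode) − E°(anode) = −0.55 − (−2.71) = +2.16 V.

+2.16 V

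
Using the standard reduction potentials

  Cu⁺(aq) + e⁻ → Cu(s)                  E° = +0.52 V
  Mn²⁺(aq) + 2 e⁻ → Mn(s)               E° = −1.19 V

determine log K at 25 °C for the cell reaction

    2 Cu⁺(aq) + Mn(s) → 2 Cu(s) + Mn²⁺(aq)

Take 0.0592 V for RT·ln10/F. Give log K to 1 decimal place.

The Cu⁺/Cu couple is reduced (cathode); E°cell = +0.52 − (−1.19) = +1.71 V with n = 2.
At equilibrium E = 0, so log K = nE°cell / 0.0592 = (2)(+1.71) / 0.0592 = 57.8.

log K = 57.8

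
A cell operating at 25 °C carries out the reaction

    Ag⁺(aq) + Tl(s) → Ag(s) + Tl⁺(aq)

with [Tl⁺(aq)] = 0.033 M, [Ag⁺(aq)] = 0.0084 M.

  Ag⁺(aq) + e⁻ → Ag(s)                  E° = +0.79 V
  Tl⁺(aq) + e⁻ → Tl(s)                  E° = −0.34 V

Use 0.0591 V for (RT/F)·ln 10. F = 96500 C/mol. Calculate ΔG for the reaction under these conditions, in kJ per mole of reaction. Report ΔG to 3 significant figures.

E°cell = +0.79 − (−0.34) = +1.13 V; the balanced reaction transfers n = 1 electron.
The reaction quotient is [Tl⁺(aq)] / [Ag⁺(aq)] = 3.93; by Nernst, E = +1.13 − (0.0591/1)(0.594) = +1.0949 V.
Then ΔG = −nFE = −1 × 96500 × +1.0949 J/mol = −106 kJ/mol.

−106 kJ/mol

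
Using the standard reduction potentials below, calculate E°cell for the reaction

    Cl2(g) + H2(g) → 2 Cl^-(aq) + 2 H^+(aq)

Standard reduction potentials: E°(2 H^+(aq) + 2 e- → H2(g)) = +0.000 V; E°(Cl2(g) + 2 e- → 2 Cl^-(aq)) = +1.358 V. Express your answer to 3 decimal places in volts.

+1.358 V

In the reaction as written, Cl2(g) is reduced (cathode) and H^+(aq) is produced by oxidation at the anode.
E°cell = E°(cathode) − E°(anode) = +1.358 − (+0.000) = +1.358 V.
The positive value indicates the reaction is spontaneous as written.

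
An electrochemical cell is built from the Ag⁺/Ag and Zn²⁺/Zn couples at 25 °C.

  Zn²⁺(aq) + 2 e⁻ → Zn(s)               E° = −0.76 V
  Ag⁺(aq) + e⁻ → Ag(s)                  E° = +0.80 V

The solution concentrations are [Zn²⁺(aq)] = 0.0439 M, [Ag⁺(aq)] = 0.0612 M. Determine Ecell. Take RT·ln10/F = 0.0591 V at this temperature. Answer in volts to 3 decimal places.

+1.528 V

Since E°(Ag⁺/Ag) > E°(Zn²⁺/Zn), Ag⁺/Ag serves as the cathode.
E°cell = +0.80 − (−0.76) = +1.56 V, with n = 2 electrons transferred.
The balanced reaction is 2 Ag⁺(aq) + Zn(s) → 2 Ag(s) + Zn²⁺(aq), so Q = [Zn²⁺(aq)] / [Ag⁺(aq)]^2 = 11.7 and log Q = 1.069.
Applying E = E° − (RT ln10/nF)·log Q gives +1.56 − (0.0591/2)(1.069) = +1.528 V.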